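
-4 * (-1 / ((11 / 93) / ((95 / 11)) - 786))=-35340 / 6944189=-0.01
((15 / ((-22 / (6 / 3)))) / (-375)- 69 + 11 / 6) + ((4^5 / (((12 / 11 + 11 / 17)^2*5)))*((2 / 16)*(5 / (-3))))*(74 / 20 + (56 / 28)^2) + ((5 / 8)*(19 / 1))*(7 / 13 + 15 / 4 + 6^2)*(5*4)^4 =889390924666507 / 11618750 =76547900.99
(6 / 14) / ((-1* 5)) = -3 / 35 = -0.09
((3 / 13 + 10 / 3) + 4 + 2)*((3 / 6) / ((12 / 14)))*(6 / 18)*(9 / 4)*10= 13055 / 312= 41.84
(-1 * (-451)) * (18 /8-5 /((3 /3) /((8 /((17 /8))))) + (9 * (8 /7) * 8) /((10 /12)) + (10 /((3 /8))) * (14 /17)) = 46962.68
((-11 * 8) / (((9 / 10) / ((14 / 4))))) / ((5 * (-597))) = 616 / 5373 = 0.11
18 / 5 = 3.60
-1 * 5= -5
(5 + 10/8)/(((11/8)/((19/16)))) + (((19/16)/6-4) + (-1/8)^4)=215713/135168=1.60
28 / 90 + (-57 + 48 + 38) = 1319 / 45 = 29.31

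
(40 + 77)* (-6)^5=-909792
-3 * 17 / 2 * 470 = -11985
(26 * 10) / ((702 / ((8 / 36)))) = 20 / 243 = 0.08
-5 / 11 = -0.45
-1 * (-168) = 168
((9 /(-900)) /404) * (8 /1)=-1 /5050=-0.00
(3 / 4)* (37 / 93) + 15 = 1897 / 124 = 15.30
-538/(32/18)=-2421/8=-302.62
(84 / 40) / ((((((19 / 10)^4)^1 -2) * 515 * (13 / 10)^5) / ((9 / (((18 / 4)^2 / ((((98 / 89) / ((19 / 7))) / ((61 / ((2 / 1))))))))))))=768320000000 / 1305590175556788927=0.00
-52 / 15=-3.47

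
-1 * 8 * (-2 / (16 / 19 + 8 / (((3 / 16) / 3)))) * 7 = 133 / 153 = 0.87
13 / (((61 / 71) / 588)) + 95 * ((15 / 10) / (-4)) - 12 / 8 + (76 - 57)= 8878.99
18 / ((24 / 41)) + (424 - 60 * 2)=1339 / 4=334.75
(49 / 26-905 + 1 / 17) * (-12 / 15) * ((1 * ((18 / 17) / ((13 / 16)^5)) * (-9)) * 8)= -1084856092065792 / 6974739005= -155540.74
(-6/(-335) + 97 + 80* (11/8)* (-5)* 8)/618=-1441499/207030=-6.96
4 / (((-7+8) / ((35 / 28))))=5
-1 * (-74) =74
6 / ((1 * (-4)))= -3 / 2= -1.50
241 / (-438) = -241 / 438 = -0.55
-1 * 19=-19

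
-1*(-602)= 602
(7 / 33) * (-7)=-49 / 33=-1.48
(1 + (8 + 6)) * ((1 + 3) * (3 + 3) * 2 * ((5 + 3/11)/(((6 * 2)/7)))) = 24360/11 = 2214.55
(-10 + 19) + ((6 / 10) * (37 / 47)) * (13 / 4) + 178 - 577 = -365157 / 940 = -388.46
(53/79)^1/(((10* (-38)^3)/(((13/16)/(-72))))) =689/49937909760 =0.00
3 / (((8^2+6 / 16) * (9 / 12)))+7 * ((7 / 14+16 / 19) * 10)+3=949238 / 9785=97.01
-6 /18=-1 /3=-0.33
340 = 340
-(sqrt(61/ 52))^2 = -61/ 52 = -1.17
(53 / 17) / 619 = 53 / 10523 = 0.01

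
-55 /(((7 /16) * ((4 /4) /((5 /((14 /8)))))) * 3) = -17600 /147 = -119.73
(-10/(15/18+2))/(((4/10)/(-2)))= 300/17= 17.65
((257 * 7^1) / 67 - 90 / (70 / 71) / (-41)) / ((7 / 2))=8.31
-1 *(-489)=489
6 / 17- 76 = -1286 / 17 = -75.65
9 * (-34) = -306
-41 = -41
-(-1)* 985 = 985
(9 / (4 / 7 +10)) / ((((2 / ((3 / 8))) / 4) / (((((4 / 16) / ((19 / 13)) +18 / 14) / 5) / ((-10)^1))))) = -837 / 44992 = -0.02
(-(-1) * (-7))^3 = -343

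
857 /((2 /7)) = 2999.50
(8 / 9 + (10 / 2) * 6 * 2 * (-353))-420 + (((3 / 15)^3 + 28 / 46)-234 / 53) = -29625690029 / 1371375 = -21602.91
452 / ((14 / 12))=2712 / 7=387.43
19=19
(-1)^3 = -1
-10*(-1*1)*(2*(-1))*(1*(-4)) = 80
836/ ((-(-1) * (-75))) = -836/ 75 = -11.15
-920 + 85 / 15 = -2743 / 3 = -914.33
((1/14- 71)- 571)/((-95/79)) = 37367/70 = 533.81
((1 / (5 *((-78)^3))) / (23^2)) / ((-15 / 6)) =1 / 3137975100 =0.00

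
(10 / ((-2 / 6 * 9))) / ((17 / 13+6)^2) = -338 / 5415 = -0.06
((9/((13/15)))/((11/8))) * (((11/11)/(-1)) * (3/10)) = -324/143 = -2.27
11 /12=0.92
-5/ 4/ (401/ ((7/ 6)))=-35/ 9624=-0.00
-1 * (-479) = 479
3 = 3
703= 703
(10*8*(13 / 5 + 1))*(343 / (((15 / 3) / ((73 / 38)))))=3605616 / 95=37953.85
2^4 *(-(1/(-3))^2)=-16/9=-1.78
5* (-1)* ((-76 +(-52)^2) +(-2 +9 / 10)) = -26269 / 2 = -13134.50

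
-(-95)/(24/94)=4465/12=372.08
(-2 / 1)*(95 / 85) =-38 / 17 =-2.24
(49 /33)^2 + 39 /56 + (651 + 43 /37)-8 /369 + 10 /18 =60651089243 /92512728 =655.60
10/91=0.11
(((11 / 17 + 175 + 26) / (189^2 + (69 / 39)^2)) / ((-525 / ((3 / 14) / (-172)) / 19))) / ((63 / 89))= 244912603 / 681196454133300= 0.00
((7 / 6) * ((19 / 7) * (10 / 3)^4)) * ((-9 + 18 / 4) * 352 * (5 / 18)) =-41800000 / 243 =-172016.46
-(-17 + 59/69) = 1114/69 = 16.14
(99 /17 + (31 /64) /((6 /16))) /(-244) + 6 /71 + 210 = 1484711519 /7068192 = 210.06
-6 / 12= -1 / 2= -0.50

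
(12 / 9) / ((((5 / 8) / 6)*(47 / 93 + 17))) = 1488 / 2035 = 0.73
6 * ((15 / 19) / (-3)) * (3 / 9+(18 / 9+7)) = -280 / 19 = -14.74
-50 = -50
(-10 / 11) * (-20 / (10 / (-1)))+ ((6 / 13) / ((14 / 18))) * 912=539908 / 1001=539.37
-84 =-84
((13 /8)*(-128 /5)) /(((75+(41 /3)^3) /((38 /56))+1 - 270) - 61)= -2808 /239105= -0.01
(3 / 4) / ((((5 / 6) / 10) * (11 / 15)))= 135 / 11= 12.27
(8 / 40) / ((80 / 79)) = 79 / 400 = 0.20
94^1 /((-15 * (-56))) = 47 /420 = 0.11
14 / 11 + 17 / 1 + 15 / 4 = 969 / 44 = 22.02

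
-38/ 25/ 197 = -38/ 4925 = -0.01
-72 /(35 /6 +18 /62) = -13392 /1139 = -11.76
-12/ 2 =-6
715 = 715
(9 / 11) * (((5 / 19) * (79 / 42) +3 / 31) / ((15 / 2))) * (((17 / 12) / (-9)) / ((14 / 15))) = -248863 / 22857912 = -0.01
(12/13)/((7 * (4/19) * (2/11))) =627/182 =3.45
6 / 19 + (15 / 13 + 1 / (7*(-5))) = 12458 / 8645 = 1.44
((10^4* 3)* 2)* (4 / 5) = 48000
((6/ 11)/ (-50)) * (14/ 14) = -0.01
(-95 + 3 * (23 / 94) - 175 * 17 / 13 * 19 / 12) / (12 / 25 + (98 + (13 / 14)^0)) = -83695825 / 18234684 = -4.59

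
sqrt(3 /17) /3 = sqrt(51) /51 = 0.14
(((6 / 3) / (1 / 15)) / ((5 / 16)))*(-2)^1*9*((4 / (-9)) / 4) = 192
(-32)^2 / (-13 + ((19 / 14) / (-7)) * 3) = -100352 / 1331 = -75.40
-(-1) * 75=75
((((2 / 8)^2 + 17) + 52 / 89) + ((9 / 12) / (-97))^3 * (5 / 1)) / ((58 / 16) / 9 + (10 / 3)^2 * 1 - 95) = -825644045277 / 3906087110936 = -0.21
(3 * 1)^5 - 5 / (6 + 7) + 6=3232 / 13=248.62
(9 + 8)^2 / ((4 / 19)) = 5491 / 4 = 1372.75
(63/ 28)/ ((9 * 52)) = 1/ 208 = 0.00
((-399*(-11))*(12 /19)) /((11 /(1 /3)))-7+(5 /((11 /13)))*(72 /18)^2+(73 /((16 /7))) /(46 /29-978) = 854753663 /4983616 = 171.51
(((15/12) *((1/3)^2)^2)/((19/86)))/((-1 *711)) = -215/2188458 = -0.00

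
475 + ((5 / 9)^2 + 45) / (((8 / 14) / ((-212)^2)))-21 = 288689614 / 81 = 3564069.31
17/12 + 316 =317.42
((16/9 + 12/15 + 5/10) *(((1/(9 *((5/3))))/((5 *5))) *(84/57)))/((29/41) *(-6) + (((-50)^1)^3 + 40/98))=-3895451/40259711930625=-0.00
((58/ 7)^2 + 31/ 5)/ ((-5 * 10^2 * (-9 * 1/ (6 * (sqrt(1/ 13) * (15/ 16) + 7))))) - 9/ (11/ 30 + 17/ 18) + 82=18339 * sqrt(13)/ 2548000 + 39149417/ 516250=75.86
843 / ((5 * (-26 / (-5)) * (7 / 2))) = 843 / 91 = 9.26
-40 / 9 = -4.44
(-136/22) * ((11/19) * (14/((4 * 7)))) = -34/19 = -1.79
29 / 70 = 0.41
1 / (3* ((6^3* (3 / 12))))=1 / 162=0.01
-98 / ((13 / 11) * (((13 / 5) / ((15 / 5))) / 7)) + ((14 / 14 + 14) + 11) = -108796 / 169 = -643.76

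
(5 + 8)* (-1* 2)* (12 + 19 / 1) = -806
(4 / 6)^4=16 / 81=0.20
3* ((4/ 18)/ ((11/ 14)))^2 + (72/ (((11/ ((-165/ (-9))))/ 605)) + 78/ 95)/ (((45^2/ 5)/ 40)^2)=5936563408/ 8379855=708.43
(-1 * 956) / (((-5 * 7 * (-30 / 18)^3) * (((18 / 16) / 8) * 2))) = -91776 / 4375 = -20.98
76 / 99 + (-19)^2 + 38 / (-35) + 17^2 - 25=2164523 / 3465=624.68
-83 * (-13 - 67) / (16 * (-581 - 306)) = -415 / 887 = -0.47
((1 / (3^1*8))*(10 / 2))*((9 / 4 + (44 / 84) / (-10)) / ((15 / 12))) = 923 / 2520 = 0.37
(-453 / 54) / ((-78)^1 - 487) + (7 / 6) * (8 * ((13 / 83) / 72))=44507 / 1266165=0.04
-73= -73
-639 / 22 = -29.05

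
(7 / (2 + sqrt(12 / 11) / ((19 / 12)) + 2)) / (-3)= -27797 / 46356 + 133*sqrt(33) / 7726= -0.50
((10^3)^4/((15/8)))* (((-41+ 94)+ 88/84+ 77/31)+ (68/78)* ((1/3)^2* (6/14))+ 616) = 27321529600000000000/76167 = 358705602163666.68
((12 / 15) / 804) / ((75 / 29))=29 / 75375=0.00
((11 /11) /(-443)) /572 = -1 /253396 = -0.00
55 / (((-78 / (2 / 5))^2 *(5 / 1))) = 11 / 38025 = 0.00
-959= -959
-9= -9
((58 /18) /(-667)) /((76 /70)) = -35 /7866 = -0.00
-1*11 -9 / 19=-11.47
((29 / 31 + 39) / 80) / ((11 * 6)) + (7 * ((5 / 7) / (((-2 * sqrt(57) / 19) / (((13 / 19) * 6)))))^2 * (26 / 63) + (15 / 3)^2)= 1634036763 / 25397680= 64.34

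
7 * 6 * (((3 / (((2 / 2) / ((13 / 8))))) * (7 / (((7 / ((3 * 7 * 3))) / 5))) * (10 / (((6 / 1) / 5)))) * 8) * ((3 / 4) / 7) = 921375 / 2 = 460687.50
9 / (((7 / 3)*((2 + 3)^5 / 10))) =54 / 4375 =0.01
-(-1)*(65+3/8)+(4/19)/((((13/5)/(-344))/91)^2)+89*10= 4638916417/152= 30519186.95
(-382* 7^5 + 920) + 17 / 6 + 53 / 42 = -134806348 / 21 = -6419349.90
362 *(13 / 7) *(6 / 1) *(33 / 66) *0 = 0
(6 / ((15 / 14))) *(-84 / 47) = -2352 / 235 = -10.01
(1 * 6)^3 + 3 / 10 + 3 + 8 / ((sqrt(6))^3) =2 * sqrt(6) / 9 + 2193 / 10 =219.84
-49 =-49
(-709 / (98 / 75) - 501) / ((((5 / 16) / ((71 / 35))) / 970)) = -11269666416 / 1715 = -6571234.06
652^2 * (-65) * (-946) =26139644960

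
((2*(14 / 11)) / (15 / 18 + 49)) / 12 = 14 / 3289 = 0.00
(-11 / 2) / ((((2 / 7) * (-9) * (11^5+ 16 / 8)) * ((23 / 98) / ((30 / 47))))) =18865 / 522294879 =0.00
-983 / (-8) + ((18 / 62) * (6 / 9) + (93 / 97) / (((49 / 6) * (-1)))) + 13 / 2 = 152589765 / 1178744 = 129.45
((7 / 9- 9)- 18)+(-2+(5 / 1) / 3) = -239 / 9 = -26.56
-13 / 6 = -2.17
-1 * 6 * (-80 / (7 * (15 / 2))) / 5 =64 / 35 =1.83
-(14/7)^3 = -8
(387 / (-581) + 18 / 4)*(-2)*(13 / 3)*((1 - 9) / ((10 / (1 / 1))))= 15444 / 581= 26.58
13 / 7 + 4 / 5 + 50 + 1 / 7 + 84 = 684 / 5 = 136.80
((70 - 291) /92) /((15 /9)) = -1.44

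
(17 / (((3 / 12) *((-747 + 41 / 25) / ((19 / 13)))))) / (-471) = 16150 / 57047991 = 0.00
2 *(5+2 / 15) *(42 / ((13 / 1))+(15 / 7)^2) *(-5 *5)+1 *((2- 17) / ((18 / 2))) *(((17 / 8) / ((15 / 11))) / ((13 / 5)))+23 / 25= -328890929 / 163800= -2007.88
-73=-73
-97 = -97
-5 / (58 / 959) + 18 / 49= -233911 / 2842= -82.31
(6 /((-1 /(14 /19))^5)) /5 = -3226944 /12380495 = -0.26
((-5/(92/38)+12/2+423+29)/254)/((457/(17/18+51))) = 6536585/32037528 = 0.20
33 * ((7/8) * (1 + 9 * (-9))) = -2310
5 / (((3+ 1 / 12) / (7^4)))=144060 / 37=3893.51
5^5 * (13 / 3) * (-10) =-406250 / 3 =-135416.67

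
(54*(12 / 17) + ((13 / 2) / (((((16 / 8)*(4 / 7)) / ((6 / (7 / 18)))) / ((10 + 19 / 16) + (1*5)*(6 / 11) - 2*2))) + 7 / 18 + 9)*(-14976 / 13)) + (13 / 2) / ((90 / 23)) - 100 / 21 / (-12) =-1013040.37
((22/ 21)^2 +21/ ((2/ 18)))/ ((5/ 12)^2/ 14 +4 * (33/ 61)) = 163642016/ 1873459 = 87.35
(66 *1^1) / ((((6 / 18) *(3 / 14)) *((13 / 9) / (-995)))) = -636493.85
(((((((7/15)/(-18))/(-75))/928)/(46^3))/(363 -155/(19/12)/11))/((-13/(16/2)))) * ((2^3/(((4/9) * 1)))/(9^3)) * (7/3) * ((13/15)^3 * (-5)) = 1730729/1387744012711934100000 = 0.00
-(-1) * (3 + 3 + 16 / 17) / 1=118 / 17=6.94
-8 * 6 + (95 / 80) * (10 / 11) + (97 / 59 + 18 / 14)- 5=-1780517 / 36344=-48.99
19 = 19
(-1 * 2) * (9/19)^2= -162/361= -0.45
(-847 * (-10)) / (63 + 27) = 847 / 9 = 94.11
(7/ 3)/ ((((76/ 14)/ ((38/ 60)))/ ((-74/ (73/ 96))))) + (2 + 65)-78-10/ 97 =-3993091/ 106215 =-37.59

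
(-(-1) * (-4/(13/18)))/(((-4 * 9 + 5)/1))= 72/403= 0.18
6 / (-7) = -0.86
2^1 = 2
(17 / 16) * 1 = 1.06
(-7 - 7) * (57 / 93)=-266 / 31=-8.58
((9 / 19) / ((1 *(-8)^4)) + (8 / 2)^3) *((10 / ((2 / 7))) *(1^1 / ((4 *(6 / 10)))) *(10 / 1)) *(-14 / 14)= -4358151875 / 466944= -9333.35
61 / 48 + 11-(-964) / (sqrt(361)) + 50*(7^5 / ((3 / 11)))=2810187863 / 912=3081346.34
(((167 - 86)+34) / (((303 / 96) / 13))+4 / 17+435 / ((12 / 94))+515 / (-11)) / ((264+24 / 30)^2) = 3621186075 / 66216915424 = 0.05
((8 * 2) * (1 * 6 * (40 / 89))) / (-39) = -1280 / 1157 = -1.11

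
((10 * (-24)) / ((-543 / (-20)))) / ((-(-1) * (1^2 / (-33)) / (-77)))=-4065600 / 181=-22461.88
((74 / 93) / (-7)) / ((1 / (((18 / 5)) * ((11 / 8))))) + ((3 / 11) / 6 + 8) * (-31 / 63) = -161894 / 35805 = -4.52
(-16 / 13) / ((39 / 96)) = -512 / 169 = -3.03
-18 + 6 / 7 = -120 / 7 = -17.14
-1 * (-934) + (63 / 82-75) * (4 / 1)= 26120 / 41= 637.07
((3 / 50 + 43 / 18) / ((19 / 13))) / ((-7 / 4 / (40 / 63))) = -12064 / 19845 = -0.61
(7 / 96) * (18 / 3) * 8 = 7 / 2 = 3.50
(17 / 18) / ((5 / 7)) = 119 / 90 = 1.32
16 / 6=8 / 3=2.67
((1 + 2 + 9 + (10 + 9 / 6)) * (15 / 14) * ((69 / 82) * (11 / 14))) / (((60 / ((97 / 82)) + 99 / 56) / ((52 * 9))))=4048528770 / 27276767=148.42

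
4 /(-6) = -2 /3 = -0.67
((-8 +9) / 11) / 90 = 1 / 990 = 0.00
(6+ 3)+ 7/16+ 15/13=2203/208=10.59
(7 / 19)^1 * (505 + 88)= 4151 / 19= 218.47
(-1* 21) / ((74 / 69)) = -1449 / 74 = -19.58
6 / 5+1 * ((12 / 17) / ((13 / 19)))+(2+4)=9096 / 1105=8.23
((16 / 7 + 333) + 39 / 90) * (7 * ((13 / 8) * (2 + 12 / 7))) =11914669 / 840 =14184.13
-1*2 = -2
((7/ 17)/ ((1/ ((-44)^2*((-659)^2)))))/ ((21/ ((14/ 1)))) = 11770752224/ 51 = 230799063.22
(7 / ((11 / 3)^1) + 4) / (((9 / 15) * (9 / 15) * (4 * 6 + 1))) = 0.66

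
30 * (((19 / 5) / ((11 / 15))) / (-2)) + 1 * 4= -811 / 11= -73.73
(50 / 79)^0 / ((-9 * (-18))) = 1 / 162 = 0.01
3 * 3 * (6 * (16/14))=432/7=61.71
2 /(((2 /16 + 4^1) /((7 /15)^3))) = 5488 /111375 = 0.05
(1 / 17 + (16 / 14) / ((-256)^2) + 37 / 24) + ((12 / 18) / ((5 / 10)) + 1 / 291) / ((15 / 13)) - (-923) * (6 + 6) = 47142463100381 / 4255211520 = 11078.76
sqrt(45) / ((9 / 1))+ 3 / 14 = 0.96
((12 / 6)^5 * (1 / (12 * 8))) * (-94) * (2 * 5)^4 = -940000 / 3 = -313333.33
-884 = -884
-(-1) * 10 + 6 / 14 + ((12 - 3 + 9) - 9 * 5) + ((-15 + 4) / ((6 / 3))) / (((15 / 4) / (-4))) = -1124 / 105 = -10.70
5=5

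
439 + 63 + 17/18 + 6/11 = 99691/198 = 503.49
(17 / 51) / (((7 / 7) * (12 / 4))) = 1 / 9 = 0.11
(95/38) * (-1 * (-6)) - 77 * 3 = -216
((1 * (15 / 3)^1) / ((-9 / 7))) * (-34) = 1190 / 9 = 132.22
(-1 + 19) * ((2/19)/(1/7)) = 13.26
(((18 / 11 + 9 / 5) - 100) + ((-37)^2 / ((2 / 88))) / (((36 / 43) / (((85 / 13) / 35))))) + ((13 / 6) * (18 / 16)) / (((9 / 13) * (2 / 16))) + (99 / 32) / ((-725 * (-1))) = 2794979844131 / 209008800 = 13372.55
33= 33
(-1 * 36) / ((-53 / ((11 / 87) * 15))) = 1980 / 1537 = 1.29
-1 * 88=-88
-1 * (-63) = 63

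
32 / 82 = 16 / 41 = 0.39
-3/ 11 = -0.27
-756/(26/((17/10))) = -3213/65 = -49.43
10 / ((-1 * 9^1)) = -1.11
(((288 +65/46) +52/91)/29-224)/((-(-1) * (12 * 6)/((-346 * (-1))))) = -345712301/336168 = -1028.39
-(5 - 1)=-4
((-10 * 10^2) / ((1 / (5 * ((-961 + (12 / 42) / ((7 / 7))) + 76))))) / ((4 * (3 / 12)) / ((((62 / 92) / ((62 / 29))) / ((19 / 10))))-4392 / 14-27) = -4489925000 / 339707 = -13217.05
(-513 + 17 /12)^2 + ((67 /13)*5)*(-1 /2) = 489911053 /1872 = 261704.62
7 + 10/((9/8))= 143/9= 15.89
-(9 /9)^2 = -1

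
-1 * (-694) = 694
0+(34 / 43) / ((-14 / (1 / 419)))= -17 / 126119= -0.00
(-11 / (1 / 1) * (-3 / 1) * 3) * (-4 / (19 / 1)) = -396 / 19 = -20.84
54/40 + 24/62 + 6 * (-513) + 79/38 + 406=-31431207/11780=-2668.18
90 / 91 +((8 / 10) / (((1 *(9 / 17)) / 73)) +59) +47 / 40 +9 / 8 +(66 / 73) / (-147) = 144464261 / 837018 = 172.59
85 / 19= 4.47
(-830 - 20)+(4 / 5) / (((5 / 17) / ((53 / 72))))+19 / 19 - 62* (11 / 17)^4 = -32242429529 / 37584450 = -857.87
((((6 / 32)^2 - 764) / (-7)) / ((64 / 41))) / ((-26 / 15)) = -120278625 / 2981888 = -40.34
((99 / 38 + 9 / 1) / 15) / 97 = 0.01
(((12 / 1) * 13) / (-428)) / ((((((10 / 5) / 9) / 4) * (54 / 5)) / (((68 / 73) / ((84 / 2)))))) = -2210 / 164031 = -0.01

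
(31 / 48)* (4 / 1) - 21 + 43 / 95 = -20479 / 1140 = -17.96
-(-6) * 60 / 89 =360 / 89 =4.04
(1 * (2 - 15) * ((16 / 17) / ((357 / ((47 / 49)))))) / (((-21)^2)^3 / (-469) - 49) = 327496 / 1822289210133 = 0.00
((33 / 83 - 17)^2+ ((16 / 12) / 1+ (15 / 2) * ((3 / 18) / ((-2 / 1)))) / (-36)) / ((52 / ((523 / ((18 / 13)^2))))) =11153886389737 / 7713916416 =1445.94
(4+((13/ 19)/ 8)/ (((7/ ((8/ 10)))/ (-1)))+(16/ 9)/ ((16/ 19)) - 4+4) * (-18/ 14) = -73033/ 9310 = -7.84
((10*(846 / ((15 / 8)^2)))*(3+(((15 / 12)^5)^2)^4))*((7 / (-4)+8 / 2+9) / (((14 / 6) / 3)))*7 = 34638270438281196697229856345471 / 18889465931478580854784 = 1833734768.57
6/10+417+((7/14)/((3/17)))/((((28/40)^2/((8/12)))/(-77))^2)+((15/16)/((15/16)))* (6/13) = 2710051202/85995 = 31514.06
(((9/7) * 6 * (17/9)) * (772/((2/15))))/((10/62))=3661596/7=523085.14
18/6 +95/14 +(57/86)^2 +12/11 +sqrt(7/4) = sqrt(7)/2 +6444323/569492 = 12.64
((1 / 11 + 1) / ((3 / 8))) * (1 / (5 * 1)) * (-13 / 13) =-32 / 55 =-0.58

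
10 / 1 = 10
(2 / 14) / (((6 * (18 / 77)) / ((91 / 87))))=1001 / 9396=0.11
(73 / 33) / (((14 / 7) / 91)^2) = 604513 / 132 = 4579.64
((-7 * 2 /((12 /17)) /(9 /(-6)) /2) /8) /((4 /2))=119 /288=0.41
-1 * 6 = -6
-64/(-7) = 64/7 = 9.14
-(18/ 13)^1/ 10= -9/ 65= -0.14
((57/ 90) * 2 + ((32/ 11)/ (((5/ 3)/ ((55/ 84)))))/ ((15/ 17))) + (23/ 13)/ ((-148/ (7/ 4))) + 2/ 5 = 2376551/ 808080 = 2.94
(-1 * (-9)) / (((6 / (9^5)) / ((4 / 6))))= 59049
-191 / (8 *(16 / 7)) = -1337 / 128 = -10.45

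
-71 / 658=-0.11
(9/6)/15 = 1/10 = 0.10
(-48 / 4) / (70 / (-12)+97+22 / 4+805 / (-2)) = 72 / 1835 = 0.04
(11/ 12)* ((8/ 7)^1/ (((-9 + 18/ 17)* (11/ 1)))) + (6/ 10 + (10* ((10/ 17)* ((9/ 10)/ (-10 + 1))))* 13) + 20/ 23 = -6860953/ 1108485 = -6.19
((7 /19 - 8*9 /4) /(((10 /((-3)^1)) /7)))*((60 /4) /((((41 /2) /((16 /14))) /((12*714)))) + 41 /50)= 20668381167 /77900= 265319.40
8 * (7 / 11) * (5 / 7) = 40 / 11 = 3.64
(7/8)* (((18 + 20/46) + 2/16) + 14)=41937/1472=28.49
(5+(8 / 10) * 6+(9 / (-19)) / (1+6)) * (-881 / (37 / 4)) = -22807328 / 24605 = -926.94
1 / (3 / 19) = 19 / 3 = 6.33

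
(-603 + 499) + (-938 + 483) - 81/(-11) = -6068/11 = -551.64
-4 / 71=-0.06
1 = 1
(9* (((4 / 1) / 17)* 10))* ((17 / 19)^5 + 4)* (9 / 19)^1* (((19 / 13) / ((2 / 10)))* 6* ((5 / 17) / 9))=611509662000 / 9302703943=65.73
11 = 11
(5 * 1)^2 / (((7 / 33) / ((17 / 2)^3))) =4053225 / 56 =72379.02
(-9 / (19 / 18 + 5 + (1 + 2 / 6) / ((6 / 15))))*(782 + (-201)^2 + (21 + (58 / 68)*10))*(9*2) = -2042987508 / 2873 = -711099.03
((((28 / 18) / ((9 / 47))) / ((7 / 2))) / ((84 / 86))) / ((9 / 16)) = 64672 / 15309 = 4.22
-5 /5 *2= -2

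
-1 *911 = -911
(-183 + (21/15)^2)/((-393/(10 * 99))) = 298716/655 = 456.05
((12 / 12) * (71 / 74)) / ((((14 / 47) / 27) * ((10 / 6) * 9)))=30033 / 5180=5.80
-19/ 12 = -1.58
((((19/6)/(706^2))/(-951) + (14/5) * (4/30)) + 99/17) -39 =-39650208984203/1208732221800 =-32.80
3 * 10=30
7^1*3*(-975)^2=19963125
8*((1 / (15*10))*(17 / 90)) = 34 / 3375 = 0.01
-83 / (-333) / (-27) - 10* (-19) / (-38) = -45038 / 8991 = -5.01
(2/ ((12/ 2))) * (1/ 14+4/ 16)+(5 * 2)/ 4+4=185/ 28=6.61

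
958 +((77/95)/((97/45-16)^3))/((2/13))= 1257518276149/1312652278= 958.00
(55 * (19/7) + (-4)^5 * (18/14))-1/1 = -8178/7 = -1168.29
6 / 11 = 0.55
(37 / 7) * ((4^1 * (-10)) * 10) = -14800 / 7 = -2114.29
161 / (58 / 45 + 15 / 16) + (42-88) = 6026 / 229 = 26.31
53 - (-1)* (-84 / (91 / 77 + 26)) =14923 / 299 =49.91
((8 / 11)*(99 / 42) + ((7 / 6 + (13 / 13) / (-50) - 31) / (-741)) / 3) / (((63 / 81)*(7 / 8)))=16130984 / 6354075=2.54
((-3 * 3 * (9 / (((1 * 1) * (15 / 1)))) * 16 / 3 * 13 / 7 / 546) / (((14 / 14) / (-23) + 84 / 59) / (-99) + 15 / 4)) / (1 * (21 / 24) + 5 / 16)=-206350848 / 9345624715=-0.02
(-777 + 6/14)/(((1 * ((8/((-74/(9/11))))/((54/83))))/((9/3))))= 9956034/581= 17136.03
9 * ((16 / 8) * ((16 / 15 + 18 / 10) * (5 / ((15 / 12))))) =1032 / 5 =206.40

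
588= 588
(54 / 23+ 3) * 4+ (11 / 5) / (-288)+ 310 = 10975427 / 33120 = 331.38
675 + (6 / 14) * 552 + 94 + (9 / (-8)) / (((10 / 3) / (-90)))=58013 / 56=1035.95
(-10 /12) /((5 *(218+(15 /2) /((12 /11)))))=-4 /5397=-0.00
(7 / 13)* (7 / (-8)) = -49 / 104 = -0.47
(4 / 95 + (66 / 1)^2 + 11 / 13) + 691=6234142 / 1235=5047.89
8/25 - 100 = -2492/25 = -99.68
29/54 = 0.54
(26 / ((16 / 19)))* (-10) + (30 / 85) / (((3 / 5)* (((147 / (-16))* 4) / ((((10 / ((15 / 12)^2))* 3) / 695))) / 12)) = -308.76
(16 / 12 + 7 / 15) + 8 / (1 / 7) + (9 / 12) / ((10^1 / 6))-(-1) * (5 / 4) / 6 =1403 / 24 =58.46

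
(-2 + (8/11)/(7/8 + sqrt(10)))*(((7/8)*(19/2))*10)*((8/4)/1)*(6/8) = -4472125/17336 + 21280*sqrt(10)/2167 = -226.91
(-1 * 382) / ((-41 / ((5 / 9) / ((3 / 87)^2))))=1606310 / 369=4353.14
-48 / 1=-48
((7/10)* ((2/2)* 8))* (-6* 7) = -1176/5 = -235.20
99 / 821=0.12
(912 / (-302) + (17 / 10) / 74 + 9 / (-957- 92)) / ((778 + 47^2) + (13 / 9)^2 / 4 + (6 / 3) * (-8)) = -0.00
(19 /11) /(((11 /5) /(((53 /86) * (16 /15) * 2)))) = 16112 /15609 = 1.03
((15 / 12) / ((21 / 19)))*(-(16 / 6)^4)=-97280 / 1701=-57.19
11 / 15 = 0.73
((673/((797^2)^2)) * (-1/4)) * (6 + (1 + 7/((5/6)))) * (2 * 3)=-0.00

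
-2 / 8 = -1 / 4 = -0.25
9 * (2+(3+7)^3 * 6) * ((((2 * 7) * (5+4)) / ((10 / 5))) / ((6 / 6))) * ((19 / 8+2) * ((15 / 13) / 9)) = 99258075 / 52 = 1908809.13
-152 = -152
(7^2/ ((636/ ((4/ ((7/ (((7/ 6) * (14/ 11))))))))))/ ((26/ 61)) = 20923/ 136422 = 0.15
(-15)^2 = 225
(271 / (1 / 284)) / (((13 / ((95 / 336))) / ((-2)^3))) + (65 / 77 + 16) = -40163107 / 3003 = -13374.33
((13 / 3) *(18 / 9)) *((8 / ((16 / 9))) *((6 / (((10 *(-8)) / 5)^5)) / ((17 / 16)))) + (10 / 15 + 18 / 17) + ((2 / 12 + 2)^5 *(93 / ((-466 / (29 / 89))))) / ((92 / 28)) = 16792039516045 / 21520761716736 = 0.78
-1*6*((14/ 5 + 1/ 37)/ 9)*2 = -2092/ 555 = -3.77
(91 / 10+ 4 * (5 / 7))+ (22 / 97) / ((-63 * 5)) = 730657 / 61110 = 11.96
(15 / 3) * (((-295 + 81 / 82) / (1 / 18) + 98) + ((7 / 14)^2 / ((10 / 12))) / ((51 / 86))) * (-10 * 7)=1267006440 / 697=1817799.77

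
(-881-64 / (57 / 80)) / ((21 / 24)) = -442696 / 399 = -1109.51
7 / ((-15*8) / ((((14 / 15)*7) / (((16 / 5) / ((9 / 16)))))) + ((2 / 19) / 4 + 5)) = -13034 / 185201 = -0.07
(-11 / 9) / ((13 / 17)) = -187 / 117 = -1.60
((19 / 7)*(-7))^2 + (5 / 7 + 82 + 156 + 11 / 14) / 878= 634395 / 1756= 361.27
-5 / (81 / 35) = -175 / 81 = -2.16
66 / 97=0.68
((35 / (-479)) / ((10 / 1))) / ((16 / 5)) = -35 / 15328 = -0.00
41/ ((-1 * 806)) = -41/ 806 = -0.05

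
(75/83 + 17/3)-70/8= -2171/996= -2.18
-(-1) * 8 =8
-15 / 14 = -1.07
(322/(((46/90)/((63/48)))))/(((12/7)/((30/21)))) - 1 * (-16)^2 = 6929/16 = 433.06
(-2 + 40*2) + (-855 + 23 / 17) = -13186 / 17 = -775.65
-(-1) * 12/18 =2/3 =0.67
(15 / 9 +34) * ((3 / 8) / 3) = 4.46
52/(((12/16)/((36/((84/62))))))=12896/7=1842.29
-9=-9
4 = 4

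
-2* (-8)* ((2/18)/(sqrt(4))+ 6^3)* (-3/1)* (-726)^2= -5466129504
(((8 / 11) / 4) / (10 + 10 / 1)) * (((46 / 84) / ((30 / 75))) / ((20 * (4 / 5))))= 23 / 29568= 0.00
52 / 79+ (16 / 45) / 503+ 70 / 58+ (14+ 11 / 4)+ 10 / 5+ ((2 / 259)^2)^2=19242676858204891799 / 933393206567025540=20.62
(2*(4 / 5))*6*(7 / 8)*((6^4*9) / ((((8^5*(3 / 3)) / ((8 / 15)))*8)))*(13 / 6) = 22113 / 51200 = 0.43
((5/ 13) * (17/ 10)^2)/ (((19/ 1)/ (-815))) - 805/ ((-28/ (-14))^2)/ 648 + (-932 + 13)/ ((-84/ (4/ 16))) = -202811575/ 4481568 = -45.25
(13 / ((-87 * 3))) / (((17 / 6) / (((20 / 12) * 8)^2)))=-41600 / 13311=-3.13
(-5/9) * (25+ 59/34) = -505/34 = -14.85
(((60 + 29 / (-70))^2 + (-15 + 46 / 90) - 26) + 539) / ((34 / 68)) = 178559509 / 22050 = 8097.94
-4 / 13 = -0.31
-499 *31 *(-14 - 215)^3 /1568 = 185767050841 /1568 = 118473884.46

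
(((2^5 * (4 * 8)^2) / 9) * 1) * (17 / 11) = 5626.83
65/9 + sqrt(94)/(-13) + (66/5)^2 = 40829/225-sqrt(94)/13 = 180.72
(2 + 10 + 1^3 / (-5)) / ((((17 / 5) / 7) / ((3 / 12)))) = 413 / 68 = 6.07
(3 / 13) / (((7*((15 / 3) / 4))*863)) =12 / 392665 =0.00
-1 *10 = -10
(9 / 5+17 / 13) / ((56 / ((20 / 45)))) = 101 / 4095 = 0.02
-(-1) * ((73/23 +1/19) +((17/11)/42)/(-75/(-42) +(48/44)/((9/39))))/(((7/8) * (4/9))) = 1500042/180481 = 8.31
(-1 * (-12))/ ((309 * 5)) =4/ 515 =0.01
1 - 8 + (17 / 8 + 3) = -15 / 8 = -1.88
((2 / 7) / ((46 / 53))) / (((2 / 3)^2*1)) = 477 / 644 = 0.74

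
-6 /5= -1.20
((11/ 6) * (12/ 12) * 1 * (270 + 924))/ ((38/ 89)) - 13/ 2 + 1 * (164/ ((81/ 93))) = 2723345/ 513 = 5308.66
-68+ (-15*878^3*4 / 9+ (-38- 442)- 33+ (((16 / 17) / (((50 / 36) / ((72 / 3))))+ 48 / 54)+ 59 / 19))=-327927156395948 / 72675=-4512241574.08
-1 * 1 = -1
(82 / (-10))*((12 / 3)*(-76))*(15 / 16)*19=44403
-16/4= -4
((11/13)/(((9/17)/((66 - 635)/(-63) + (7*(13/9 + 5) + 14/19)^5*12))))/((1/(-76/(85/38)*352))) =-25689975021886136087433472/552848329215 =-46468395876973.76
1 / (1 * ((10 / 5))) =1 / 2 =0.50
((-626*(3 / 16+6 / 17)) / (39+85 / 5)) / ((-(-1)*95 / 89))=-584997 / 103360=-5.66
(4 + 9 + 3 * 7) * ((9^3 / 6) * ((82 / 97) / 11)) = 338742 / 1067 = 317.47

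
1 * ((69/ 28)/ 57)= 23/ 532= 0.04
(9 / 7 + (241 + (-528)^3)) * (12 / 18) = -2060767936 / 21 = -98131806.48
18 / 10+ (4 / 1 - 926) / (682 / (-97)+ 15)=-440213 / 3865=-113.90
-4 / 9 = -0.44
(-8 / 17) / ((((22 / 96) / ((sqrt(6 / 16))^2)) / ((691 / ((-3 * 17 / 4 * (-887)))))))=-132672 / 2819773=-0.05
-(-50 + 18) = 32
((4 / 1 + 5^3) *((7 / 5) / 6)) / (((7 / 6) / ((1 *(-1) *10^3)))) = -25800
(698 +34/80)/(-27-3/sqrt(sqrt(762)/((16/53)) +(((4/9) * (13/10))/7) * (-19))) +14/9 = 7 * (-3751 * sqrt(-7904 +16695 * sqrt(762)) +320 * sqrt(35))/(360 * (4 * sqrt(35) +3 * sqrt(-7904 +16695 * sqrt(762)))) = -24.01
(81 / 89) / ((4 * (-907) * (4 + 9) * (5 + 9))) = -0.00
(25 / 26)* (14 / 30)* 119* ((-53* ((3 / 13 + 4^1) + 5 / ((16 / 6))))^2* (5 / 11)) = 23587624195625 / 9280128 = 2541734.79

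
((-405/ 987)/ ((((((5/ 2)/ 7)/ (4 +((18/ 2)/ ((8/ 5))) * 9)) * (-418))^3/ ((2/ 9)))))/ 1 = 1788549/ 400364800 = 0.00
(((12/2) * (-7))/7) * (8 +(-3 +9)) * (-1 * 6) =504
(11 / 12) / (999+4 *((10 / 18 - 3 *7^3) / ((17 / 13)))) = -561 / 1313860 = -0.00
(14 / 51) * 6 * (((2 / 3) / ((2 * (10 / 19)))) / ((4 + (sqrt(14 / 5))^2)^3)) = 3325 / 1002252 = 0.00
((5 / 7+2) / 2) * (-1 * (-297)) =5643 / 14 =403.07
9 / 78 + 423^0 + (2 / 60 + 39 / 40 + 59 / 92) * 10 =63191 / 3588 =17.61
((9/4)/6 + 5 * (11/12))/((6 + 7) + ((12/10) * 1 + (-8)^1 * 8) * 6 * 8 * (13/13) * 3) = -595/1083624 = -0.00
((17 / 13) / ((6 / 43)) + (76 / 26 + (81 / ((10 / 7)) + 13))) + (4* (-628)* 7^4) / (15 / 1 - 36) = 287287.33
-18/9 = -2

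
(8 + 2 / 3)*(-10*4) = -1040 / 3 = -346.67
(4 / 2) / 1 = 2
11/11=1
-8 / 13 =-0.62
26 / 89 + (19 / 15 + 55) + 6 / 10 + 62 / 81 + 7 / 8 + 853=262926427 / 288360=911.80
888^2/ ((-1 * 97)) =-788544/ 97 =-8129.32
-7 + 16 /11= -61 /11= -5.55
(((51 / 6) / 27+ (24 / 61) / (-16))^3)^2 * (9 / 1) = 11927993112483904 / 2217783180933520281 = 0.01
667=667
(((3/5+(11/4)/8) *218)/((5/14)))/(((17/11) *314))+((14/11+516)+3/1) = 6123815573/11743600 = 521.46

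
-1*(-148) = 148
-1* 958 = -958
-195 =-195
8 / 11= 0.73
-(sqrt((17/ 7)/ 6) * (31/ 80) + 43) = -43 - 31 * sqrt(714)/ 3360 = -43.25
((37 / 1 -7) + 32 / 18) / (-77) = -26 / 63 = -0.41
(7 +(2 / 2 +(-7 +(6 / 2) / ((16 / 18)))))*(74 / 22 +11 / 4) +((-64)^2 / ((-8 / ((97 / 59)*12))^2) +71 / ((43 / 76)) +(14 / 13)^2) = 223177230748525 / 8904342304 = 25063.86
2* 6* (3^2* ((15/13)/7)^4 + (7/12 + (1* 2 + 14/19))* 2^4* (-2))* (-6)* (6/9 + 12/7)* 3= 498316791829200/9120469813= 54637.18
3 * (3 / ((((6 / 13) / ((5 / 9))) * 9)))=65 / 54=1.20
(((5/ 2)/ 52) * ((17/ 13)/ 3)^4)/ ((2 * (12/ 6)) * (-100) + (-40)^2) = 83521/ 57743487360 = 0.00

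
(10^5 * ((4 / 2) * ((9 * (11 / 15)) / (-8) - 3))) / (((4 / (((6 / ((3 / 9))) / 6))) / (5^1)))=-2868750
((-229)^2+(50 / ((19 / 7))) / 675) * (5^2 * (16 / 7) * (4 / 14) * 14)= 11986520.52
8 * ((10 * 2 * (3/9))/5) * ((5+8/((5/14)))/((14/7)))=2192/15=146.13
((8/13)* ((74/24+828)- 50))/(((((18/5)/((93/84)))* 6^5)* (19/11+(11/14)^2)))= 1721027/212261472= 0.01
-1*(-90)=90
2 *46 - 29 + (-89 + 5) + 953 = 932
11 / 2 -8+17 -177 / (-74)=625 / 37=16.89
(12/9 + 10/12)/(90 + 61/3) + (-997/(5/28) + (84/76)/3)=-351103043/62890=-5582.81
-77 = -77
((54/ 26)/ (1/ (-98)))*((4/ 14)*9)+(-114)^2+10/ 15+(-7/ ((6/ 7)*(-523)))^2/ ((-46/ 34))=36724661667211/ 2944266156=12473.28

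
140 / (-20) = -7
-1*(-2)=2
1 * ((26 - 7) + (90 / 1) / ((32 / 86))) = 2087 / 8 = 260.88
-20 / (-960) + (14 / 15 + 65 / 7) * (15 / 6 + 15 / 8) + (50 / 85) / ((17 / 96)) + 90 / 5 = 916259 / 13872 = 66.05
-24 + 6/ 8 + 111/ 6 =-19/ 4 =-4.75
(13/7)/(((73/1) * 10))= 13/5110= 0.00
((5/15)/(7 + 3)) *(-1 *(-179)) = 179/30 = 5.97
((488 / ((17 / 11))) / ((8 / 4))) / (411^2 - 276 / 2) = 2684 / 2869311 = 0.00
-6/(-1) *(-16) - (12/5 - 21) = -387/5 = -77.40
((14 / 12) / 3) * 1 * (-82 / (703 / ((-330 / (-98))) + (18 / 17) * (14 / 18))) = -38335 / 251961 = -0.15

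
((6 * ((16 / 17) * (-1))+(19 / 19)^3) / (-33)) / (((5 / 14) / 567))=209034 / 935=223.57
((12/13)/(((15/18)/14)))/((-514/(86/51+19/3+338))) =-2964696/283985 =-10.44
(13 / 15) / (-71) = -13 / 1065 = -0.01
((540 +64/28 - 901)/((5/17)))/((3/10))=-28458/7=-4065.43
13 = 13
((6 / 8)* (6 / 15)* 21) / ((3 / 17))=357 / 10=35.70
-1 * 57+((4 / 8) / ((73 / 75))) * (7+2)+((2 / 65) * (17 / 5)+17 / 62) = -38243158 / 735475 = -52.00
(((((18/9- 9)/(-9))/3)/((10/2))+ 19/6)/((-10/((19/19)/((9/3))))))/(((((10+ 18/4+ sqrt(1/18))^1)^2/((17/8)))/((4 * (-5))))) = 111846383/5153354010- 428417 * sqrt(2)/858892335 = 0.02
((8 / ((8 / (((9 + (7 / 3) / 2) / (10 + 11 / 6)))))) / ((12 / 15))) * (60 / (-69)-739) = -5190185 / 6532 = -794.58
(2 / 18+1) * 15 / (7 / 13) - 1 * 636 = -12706 / 21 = -605.05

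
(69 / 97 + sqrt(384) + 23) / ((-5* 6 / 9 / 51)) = -35190 / 97 - 612* sqrt(6) / 5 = -662.60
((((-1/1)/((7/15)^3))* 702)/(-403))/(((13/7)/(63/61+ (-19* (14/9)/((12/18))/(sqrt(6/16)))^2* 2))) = 16649516250/172081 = 96753.95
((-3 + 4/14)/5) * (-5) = 19/7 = 2.71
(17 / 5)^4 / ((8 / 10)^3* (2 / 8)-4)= -83521 / 2420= -34.51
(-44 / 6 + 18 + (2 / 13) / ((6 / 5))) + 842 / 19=55.11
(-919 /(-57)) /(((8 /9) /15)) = 41355 /152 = 272.07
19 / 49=0.39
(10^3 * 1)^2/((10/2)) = 200000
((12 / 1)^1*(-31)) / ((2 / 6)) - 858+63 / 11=-21651 / 11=-1968.27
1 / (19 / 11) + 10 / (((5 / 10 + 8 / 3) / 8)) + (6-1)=586 / 19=30.84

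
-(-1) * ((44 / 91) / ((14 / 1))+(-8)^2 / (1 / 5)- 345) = -15903 / 637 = -24.97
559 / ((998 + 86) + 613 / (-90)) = 0.52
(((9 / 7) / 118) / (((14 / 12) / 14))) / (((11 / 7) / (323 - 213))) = 540 / 59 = 9.15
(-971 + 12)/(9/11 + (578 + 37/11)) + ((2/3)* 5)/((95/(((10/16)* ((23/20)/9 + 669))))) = 171182695/13141008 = 13.03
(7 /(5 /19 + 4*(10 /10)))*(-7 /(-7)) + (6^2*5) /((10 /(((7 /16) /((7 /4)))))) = 995 /162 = 6.14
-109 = -109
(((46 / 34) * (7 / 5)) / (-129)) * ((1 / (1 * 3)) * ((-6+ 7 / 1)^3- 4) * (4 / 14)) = 46 / 10965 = 0.00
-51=-51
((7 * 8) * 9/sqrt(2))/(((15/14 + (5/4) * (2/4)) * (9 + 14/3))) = 42336 * sqrt(2)/3895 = 15.37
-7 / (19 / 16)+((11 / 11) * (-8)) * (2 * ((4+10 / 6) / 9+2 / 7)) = -73760 / 3591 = -20.54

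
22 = 22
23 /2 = 11.50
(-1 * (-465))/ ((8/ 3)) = 1395/ 8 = 174.38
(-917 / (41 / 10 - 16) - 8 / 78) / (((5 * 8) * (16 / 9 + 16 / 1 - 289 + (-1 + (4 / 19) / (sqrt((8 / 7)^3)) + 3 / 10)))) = -2704600605396 / 382264271677717 - 458050005 * sqrt(14) / 382264271677717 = -0.01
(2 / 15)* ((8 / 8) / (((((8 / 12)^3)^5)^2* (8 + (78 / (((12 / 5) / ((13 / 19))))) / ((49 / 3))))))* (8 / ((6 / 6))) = 63894881326706073 / 2924436520960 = 21848.61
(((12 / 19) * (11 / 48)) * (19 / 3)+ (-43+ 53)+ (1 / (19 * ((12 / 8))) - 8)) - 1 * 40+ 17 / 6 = -34.21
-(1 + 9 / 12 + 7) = -35 / 4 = -8.75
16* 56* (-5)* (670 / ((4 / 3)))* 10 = -22512000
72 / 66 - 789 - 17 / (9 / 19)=-81556 / 99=-823.80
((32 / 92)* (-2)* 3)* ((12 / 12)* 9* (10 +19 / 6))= -5688 / 23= -247.30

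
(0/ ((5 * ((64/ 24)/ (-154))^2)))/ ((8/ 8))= 0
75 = 75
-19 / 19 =-1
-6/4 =-3/2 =-1.50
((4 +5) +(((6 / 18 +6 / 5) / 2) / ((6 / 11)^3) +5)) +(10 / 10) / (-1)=114853 / 6480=17.72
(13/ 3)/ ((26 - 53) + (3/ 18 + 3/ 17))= -442/ 2719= -0.16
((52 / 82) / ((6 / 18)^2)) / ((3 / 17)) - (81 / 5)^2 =-235851 / 1025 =-230.10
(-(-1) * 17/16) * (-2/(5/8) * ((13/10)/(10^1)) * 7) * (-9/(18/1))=1547/1000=1.55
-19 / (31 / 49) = -30.03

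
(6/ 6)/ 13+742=9647/ 13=742.08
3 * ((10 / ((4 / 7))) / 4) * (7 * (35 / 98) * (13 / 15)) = 455 / 16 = 28.44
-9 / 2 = -4.50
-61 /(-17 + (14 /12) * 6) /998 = 61 /9980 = 0.01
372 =372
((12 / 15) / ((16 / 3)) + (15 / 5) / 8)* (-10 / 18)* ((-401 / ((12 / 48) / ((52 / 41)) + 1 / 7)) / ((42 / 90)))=72982 / 99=737.19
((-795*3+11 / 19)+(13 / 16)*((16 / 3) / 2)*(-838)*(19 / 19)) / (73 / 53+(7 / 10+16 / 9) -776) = 380653950 / 69979489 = 5.44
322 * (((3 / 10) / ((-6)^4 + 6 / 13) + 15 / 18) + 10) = 293968129 / 84270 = 3488.41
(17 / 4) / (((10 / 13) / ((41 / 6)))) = 9061 / 240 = 37.75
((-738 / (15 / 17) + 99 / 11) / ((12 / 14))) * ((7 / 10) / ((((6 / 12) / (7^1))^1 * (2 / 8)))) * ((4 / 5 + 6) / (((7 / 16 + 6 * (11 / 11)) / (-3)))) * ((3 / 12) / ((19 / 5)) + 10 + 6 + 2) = 529930702896 / 244625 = 2166298.22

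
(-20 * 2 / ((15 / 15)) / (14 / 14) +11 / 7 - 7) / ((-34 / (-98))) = -2226 / 17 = -130.94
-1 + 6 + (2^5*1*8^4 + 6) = 131083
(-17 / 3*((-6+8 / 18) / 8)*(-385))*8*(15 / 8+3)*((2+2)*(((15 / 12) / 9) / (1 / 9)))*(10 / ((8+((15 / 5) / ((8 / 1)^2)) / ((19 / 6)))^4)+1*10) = -2726661436725967934375 / 922710505883958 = -2955056.24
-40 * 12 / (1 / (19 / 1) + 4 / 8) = -6080 / 7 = -868.57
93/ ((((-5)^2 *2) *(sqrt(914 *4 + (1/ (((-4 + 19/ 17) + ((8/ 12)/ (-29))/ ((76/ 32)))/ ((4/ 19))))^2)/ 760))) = 143602323 *sqrt(6036659179718)/ 15091647949295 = 23.38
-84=-84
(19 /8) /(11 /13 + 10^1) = 0.22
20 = 20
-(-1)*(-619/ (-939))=619/ 939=0.66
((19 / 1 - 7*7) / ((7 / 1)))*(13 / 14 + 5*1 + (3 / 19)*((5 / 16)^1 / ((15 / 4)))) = -47415 / 1862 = -25.46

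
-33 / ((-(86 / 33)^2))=35937 / 7396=4.86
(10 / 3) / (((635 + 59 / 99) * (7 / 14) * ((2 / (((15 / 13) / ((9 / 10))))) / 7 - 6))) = -9625 / 5301347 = -0.00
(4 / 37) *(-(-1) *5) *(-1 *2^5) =-640 / 37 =-17.30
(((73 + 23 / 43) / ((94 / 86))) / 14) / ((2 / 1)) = 1581 / 658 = 2.40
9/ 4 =2.25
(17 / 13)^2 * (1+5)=1734 / 169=10.26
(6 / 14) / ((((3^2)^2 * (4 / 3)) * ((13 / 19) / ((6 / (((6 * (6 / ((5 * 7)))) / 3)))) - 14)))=-95 / 334224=-0.00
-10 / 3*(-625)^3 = 2441406250 / 3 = 813802083.33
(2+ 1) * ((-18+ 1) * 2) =-102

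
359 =359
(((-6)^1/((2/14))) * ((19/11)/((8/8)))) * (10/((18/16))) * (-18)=127680/11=11607.27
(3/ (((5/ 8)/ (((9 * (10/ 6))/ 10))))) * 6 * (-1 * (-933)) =201528/ 5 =40305.60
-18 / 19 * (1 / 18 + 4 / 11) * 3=-249 / 209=-1.19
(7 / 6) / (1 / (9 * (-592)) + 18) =6216 / 95903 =0.06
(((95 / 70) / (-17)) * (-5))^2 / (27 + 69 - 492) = -9025 / 22431024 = -0.00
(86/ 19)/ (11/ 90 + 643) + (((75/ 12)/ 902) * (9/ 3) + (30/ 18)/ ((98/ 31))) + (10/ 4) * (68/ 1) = 170.56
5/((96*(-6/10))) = -25/288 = -0.09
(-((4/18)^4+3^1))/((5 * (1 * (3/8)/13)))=-2048696/98415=-20.82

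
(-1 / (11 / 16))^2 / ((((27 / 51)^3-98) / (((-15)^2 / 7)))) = -0.69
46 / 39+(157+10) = 6559 / 39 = 168.18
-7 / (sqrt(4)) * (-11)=77 / 2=38.50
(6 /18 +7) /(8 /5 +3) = 110 /69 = 1.59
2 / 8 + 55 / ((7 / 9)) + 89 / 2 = 3233 / 28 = 115.46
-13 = -13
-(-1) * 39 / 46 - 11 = -467 / 46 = -10.15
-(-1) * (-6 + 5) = -1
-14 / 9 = -1.56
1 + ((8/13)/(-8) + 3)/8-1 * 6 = -241/52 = -4.63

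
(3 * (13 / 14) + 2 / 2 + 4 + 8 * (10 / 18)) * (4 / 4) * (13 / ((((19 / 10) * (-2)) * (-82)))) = 100165 / 196308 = 0.51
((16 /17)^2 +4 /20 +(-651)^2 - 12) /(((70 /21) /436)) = 400494344796 /7225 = 55431743.22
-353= -353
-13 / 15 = -0.87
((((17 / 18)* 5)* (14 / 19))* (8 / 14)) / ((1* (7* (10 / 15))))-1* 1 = -229 / 399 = -0.57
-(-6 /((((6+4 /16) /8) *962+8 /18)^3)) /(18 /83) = 82612224 /1269851772941569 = 0.00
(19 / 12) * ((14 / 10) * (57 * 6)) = 7581 / 10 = 758.10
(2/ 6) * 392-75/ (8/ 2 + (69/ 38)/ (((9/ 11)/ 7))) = 847334/ 6681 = 126.83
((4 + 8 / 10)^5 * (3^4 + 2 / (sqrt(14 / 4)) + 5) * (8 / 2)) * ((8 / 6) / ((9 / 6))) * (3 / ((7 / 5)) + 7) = 3623878656 * sqrt(14) / 153125 + 155826782208 / 21875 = 7212060.66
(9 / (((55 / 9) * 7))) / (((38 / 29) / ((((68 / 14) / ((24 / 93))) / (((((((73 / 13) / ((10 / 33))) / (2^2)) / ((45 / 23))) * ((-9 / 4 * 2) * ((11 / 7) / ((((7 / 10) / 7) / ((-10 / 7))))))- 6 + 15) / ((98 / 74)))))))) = 262852317 / 16301395990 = 0.02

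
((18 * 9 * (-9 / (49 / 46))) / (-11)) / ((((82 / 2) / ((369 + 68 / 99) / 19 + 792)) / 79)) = 194551.89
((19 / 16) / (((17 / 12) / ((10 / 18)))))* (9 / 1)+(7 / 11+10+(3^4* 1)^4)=32198958399 / 748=43046735.83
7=7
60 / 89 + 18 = 1662 / 89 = 18.67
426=426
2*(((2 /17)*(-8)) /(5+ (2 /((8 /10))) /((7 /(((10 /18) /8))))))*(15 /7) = -13824 /17221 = -0.80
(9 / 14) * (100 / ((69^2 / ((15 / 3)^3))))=6250 / 3703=1.69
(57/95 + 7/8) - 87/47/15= 2541/1880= 1.35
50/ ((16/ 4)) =25/ 2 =12.50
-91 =-91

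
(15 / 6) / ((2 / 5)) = 6.25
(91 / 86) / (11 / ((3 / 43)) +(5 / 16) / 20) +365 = 67882123 / 185975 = 365.01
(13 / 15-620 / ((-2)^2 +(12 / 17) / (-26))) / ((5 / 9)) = -3065829 / 10975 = -279.35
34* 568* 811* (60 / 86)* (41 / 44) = 4816074840 / 473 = 10181976.41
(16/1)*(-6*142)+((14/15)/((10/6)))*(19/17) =-13631.37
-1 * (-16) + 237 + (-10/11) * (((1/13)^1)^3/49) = 299598289/1184183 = 253.00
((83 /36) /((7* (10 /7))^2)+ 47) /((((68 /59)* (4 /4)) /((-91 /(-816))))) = 908880427 /199756800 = 4.55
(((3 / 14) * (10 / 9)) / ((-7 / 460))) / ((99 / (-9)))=2300 / 1617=1.42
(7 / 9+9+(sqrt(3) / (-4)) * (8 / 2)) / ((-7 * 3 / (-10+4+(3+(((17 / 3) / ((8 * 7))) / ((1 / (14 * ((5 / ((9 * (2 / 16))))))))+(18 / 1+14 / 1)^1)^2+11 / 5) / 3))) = -466322912 / 2066715+5299124 * sqrt(3) / 229635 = -185.67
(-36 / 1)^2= 1296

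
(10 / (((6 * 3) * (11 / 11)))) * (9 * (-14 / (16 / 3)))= -13.12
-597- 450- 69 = -1116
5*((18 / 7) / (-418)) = -45 / 1463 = -0.03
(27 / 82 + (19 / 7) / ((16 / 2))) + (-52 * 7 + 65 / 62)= -25785859 / 71176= -362.28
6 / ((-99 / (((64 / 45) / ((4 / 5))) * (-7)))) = 224 / 297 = 0.75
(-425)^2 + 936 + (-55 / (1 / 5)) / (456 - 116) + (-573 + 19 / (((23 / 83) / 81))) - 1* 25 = 291710983 / 1564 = 186515.97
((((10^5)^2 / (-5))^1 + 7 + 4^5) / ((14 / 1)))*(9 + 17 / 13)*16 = -2143998894768 / 91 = -23560427415.03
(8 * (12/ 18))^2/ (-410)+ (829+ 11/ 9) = 830.15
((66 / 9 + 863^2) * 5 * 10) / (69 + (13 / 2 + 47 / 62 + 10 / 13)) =22510864675 / 46563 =483449.62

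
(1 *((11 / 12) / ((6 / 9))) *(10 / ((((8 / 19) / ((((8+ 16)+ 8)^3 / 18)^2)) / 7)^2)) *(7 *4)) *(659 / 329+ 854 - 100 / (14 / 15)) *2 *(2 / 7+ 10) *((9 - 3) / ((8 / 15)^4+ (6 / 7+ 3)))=1799165575357622806118400000000 / 65590709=27430189470243762818883.39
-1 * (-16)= 16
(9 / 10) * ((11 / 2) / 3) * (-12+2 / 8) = -19.39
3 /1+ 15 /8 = 39 /8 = 4.88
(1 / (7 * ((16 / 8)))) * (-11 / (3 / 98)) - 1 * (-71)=136 / 3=45.33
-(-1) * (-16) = -16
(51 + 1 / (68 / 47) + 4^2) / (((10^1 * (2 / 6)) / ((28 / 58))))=96663 / 9860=9.80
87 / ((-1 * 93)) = -29 / 31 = -0.94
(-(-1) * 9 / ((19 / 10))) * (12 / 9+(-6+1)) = -330 / 19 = -17.37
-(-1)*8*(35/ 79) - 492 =-38588/ 79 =-488.46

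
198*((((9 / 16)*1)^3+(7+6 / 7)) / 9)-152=355141 / 14336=24.77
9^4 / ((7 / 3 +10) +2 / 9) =59049 / 113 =522.56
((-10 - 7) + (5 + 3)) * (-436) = 3924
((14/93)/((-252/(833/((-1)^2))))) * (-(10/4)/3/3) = 4165/30132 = 0.14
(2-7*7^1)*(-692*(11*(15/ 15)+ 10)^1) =683004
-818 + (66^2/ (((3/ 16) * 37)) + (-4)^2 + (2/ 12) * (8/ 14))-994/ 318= -7294747/ 41181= -177.14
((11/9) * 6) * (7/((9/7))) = 1078/27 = 39.93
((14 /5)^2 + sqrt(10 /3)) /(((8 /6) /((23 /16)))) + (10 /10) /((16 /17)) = 23 * sqrt(30) /64 + 1903 /200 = 11.48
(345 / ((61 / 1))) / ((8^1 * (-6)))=-115 / 976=-0.12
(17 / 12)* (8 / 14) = 17 / 21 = 0.81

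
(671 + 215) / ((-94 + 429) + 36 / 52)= 5759 / 2182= 2.64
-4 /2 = -2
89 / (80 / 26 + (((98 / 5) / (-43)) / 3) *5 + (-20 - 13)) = -149253 / 51455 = -2.90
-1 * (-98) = 98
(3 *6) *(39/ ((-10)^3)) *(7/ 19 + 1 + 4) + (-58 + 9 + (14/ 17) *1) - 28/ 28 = -4275317/ 80750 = -52.95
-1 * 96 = -96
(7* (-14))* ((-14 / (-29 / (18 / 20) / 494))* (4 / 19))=-642096 / 145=-4428.25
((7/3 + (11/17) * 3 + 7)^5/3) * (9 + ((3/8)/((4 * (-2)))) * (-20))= 3331310341796875/5520404016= 603454.08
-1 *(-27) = 27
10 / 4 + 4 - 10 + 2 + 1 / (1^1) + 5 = 9 / 2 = 4.50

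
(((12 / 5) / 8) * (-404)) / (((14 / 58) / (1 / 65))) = -17574 / 2275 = -7.72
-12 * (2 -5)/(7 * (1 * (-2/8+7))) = 16/21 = 0.76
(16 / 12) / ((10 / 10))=4 / 3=1.33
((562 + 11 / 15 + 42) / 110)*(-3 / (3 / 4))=-18142 / 825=-21.99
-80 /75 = -16 /15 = -1.07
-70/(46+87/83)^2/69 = -96446/210436545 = -0.00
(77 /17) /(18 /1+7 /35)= 55 /221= 0.25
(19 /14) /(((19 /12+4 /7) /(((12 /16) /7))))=171 /2534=0.07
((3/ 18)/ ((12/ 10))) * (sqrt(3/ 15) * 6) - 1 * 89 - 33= -122 +sqrt(5)/ 6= -121.63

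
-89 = -89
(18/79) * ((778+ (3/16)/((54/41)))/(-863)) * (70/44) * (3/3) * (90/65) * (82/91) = -413473725/1013928344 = -0.41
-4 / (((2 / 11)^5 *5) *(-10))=161051 / 400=402.63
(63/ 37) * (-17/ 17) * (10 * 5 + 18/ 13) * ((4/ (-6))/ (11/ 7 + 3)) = 24549/ 1924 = 12.76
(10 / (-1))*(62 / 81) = -620 / 81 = -7.65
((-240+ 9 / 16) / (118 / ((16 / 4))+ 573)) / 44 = -3831 / 424160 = -0.01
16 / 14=8 / 7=1.14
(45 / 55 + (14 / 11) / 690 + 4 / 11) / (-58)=-2246 / 110055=-0.02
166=166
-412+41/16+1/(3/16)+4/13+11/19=-403.22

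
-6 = -6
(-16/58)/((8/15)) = -15/29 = -0.52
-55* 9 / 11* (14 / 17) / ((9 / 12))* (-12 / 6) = 1680 / 17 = 98.82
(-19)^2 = 361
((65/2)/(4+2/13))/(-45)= -169/972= -0.17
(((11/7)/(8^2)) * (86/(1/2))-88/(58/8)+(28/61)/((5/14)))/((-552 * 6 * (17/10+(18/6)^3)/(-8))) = -6567419/11770586352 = -0.00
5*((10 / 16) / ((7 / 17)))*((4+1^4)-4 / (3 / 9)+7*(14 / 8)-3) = 3825 / 224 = 17.08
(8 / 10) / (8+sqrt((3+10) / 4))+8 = 9848 / 1215 - 8*sqrt(13) / 1215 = 8.08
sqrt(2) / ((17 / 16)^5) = 1048576*sqrt(2) / 1419857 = 1.04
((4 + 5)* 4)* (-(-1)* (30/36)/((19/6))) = 9.47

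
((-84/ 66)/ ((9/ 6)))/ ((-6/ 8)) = 1.13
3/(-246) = -1/82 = -0.01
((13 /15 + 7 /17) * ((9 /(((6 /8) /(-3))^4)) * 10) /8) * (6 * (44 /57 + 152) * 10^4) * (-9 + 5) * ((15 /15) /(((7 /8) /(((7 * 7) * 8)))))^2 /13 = -8751515455979520000 /4199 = -2084190391993217.43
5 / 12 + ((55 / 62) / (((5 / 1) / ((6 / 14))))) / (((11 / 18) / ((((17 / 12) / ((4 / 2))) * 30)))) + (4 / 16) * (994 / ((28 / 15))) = 709255 / 5208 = 136.19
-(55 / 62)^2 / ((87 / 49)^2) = -7263025 / 29095236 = -0.25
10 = 10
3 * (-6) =-18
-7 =-7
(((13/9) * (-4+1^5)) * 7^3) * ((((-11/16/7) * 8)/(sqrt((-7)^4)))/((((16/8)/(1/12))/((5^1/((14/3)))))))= 715/672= 1.06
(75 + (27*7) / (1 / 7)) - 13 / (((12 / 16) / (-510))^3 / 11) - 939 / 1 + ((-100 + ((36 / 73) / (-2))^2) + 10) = 239611964270725 / 5329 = 44963776369.06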